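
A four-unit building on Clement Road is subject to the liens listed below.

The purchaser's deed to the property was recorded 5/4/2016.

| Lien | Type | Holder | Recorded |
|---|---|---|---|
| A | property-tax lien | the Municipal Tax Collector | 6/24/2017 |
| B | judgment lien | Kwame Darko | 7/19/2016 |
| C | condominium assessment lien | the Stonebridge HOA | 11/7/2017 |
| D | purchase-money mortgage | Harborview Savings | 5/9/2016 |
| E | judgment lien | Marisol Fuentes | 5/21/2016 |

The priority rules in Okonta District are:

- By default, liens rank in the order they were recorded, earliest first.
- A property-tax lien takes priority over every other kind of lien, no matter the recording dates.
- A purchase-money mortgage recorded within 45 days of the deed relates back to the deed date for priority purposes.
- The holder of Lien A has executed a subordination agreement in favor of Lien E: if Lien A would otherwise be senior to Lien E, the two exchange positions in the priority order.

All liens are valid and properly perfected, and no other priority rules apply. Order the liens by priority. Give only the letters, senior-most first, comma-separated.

E, D, A, B, C

Adjusting effective dates: D's effective date is the deed date, 5/4/2016.
A is a property-tax lien, so it outranks all other liens regardless of date.
Ordering the rest by effective date: D (5/4/2016), E (5/21/2016), B (7/19/2016), C (11/7/2017).
A is senior to E before the subordination, so the two trade places.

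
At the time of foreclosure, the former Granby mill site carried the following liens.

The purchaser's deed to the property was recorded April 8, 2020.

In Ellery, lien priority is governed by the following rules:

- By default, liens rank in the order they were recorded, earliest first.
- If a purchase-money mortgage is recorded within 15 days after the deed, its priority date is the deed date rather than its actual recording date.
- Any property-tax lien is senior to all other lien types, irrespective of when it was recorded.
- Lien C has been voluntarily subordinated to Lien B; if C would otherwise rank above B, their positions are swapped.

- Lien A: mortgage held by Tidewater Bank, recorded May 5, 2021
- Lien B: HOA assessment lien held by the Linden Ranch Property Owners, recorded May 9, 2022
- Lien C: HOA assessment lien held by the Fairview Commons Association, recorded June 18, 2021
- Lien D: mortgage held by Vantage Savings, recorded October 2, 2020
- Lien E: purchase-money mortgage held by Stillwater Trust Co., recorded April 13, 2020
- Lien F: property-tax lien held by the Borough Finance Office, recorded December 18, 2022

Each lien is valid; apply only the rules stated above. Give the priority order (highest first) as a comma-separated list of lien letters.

F, E, D, A, B, C

Effective dates: E's effective date is the deed date, April 8, 2020.
F is a property-tax lien, so it outranks all other liens regardless of date.
Among the remaining liens, by effective date: E (April 8, 2020), D (October 2, 2020), A (May 5, 2021), C (June 18, 2021), B (May 9, 2022).
C would otherwise be senior to B, so under the subordination agreement C and B exchange positions.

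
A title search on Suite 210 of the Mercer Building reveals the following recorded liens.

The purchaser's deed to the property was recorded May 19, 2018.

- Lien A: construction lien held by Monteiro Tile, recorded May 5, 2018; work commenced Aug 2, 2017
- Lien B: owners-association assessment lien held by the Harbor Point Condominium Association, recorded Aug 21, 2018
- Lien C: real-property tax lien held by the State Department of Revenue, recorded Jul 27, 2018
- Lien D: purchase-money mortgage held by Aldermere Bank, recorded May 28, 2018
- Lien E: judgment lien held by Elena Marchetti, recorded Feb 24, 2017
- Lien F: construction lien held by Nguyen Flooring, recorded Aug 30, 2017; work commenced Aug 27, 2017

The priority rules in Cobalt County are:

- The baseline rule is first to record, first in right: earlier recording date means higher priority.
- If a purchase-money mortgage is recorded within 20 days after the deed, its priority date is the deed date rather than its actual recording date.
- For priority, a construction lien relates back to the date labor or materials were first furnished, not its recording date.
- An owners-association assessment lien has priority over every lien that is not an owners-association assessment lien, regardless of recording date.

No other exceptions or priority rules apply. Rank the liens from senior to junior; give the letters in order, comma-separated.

Adjusting effective dates: A relates back to Aug 2, 2017 (work commenced); D was recorded within the 20-day window, so its effective date is the deed date May 19, 2018; F relates back to Aug 27, 2017 (work commenced).
B is an owners-association assessment lien and takes priority over every other lien.
Remaining liens by effective date: E (Feb 24, 2017), A (Aug 2, 2017), F (Aug 27, 2017), D (May 19, 2018), C (Jul 27, 2018).

B, E, A, F, D, C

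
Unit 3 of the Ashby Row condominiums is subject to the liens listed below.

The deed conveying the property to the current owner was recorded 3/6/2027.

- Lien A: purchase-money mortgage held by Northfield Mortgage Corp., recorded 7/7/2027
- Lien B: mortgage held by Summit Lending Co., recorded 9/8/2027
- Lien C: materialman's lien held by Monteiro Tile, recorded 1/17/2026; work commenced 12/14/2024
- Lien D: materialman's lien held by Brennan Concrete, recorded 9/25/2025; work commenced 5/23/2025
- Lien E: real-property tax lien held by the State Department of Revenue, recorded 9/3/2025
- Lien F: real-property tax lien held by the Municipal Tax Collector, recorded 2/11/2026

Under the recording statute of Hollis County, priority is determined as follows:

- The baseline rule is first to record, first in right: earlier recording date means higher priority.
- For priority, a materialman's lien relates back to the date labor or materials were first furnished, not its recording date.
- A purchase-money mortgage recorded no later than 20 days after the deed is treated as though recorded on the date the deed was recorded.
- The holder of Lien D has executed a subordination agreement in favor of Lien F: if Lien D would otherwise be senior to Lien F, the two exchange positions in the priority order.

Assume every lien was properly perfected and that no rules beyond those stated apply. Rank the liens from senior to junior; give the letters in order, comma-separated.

C, F, E, D, A, B

Effective dates after the stated exceptions: A was recorded 123 days after the deed — beyond 20 days — so no relation-back applies; C's effective date is 12/14/2024, when work began; D is treated as recorded 5/23/2025, the work-commencement date.
Ordering by effective date: C (12/14/2024), D (5/23/2025), E (9/3/2025), F (2/11/2026), A (7/7/2027), B (9/8/2027).
D would otherwise be senior to F, so under the subordination agreement D and F exchange positions.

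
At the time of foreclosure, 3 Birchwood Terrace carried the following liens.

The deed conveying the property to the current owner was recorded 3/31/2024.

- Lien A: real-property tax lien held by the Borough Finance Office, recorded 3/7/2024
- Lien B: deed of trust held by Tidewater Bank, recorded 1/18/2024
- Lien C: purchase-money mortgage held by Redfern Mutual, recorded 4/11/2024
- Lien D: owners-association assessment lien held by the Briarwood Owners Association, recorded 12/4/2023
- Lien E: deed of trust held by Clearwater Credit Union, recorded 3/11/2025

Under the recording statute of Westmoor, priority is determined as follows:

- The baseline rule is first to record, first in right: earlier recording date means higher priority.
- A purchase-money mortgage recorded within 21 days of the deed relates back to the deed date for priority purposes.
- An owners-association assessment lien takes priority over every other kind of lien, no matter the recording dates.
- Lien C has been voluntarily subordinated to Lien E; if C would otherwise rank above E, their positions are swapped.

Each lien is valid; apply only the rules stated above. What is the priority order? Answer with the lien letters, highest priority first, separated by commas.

Effective dates: C's effective date is the deed date, 3/31/2024.
As an owners-association assessment lien, D is senior to every other lien.
Remaining liens by effective date: B (1/18/2024), A (3/7/2024), C (3/31/2024), E (3/11/2025).
C would otherwise be senior to E, so under the subordination agreement C and E exchange positions.

D, B, A, E, C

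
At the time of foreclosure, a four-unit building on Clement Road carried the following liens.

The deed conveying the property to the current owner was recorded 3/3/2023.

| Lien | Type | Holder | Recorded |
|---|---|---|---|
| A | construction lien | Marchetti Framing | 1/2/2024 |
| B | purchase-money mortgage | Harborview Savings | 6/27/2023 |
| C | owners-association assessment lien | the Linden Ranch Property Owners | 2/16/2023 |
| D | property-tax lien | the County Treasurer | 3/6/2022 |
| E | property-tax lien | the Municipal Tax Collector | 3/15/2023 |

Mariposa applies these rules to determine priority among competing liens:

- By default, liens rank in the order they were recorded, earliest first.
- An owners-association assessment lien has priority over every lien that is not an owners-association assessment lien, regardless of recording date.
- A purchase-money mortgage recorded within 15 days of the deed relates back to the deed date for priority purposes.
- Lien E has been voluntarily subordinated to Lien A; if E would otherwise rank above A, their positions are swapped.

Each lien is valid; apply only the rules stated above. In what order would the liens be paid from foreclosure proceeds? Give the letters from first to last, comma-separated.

First, effective dates: B was recorded 116 days after the deed — beyond 15 days — so no relation-back applies.
C is an owners-association assessment lien, so it outranks all other liens regardless of date.
Remaining liens by effective date: D (3/6/2022), E (3/15/2023), B (6/27/2023), A (1/2/2024).
E is senior to A before the subordination, so the two trade places.

C, D, A, B, E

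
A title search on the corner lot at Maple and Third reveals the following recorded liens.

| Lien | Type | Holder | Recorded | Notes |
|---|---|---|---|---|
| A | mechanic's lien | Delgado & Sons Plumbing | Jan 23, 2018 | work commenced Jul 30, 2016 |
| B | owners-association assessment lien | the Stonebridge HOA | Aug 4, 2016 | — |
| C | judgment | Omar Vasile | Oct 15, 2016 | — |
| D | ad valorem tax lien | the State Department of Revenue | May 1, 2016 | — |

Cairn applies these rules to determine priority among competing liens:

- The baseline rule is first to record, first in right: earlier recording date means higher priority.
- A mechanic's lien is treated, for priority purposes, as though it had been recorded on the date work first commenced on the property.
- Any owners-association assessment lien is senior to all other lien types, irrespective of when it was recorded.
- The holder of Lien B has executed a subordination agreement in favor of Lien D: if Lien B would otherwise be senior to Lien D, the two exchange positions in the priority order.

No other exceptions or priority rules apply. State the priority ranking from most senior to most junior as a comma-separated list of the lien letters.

D, B, A, C

First, effective dates: A's effective date is Jul 30, 2016, when work began.
As an owners-association assessment lien, B is senior to every other lien.
The other liens, earliest effective date first: D (May 1, 2016), A (Jul 30, 2016), C (Oct 15, 2016).
B would otherwise be senior to D, so under the subordination agreement B and D exchange positions.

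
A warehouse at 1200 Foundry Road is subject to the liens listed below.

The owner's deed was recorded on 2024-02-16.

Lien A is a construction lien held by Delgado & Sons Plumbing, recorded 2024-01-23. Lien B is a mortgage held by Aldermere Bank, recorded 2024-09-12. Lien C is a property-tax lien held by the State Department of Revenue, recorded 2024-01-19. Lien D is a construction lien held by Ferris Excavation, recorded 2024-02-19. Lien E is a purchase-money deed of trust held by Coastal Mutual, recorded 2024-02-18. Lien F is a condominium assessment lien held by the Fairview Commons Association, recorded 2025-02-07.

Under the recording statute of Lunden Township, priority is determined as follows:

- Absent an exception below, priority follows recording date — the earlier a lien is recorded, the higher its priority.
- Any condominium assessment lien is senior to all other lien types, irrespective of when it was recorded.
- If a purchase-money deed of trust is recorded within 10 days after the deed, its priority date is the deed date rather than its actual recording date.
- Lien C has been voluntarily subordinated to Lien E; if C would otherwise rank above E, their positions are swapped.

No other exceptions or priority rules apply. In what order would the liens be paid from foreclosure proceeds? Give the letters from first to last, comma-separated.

Adjusting effective dates: E relates back to the deed date 2024-02-16.
F, as a condominium assessment lien, has superpriority and ranks first.
Among the remaining liens, by effective date: C (2024-01-19), A (2024-01-23), E (2024-02-16), D (2024-02-19), B (2024-09-12).
The subordination applies — C was senior to E — so C and E swap.

F, E, A, C, D, B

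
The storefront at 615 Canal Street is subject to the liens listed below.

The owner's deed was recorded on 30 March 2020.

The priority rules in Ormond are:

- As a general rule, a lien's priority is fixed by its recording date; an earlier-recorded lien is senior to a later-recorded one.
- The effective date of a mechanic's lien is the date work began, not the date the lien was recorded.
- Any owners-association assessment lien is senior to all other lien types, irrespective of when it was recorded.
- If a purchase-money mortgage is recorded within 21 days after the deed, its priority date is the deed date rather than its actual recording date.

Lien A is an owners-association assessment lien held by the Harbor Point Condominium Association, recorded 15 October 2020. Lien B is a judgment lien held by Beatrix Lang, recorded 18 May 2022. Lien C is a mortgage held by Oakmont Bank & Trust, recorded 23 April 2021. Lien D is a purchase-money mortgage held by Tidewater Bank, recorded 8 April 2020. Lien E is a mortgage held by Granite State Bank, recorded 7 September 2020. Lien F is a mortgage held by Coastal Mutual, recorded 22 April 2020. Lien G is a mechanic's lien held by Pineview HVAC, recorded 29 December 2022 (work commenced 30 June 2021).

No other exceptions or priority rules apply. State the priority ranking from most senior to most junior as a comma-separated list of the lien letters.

Adjusting effective dates: D was recorded within the 21-day window, so its effective date is the deed date 30 March 2020; G is treated as recorded 30 June 2021, the work-commencement date.
A is an owners-association assessment lien and takes priority over every other lien.
Remaining liens by effective date: D (30 March 2020), F (22 April 2020), E (7 September 2020), C (23 April 2021), G (30 June 2021), B (18 May 2022).

A, D, F, E, C, G, B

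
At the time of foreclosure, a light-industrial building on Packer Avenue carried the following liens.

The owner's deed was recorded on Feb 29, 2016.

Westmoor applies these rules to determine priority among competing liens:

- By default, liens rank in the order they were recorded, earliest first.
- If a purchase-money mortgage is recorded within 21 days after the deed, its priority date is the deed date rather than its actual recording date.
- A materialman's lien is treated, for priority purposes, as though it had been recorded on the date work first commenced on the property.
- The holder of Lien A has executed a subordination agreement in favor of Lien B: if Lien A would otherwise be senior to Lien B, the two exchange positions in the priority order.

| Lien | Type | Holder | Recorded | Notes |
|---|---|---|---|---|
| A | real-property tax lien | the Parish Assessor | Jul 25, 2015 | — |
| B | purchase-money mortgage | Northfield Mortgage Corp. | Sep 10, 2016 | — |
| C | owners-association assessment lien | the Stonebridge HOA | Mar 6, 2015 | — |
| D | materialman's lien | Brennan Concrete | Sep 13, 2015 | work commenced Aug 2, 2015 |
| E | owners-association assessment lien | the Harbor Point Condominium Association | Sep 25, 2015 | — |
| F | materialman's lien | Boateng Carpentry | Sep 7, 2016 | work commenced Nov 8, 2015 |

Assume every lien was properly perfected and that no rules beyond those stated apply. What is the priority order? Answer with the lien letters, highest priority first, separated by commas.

Effective dates after the stated exceptions: B missed the 21-day window (194 days after the deed), so its recording date stands; D's effective date is Aug 2, 2015, when work began; F relates back to Nov 8, 2015 (work commenced).
Ordering by effective date: C (Mar 6, 2015), A (Jul 25, 2015), D (Aug 2, 2015), E (Sep 25, 2015), F (Nov 8, 2015), B (Sep 10, 2016).
Because A would otherwise rank above B, the subordination swaps them.

C, B, D, E, F, A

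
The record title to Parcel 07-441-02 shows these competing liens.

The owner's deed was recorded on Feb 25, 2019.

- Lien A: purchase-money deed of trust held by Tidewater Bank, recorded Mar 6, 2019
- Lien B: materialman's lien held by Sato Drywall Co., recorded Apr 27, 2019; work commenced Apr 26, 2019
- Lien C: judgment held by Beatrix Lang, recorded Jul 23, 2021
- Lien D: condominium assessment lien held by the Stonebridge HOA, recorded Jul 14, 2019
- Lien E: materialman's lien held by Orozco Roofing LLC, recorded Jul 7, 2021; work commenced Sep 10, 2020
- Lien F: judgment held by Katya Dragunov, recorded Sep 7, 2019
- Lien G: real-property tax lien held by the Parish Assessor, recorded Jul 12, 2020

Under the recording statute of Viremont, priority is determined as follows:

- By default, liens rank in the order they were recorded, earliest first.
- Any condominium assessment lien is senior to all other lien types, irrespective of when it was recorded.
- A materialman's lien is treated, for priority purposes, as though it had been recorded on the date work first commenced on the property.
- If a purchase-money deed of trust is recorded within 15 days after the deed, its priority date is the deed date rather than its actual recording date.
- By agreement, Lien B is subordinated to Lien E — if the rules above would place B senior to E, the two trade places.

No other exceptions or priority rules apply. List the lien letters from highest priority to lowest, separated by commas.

D, A, E, F, G, B, C

Effective dates: A's effective date is the deed date, Feb 25, 2019; B is treated as recorded Apr 26, 2019, the work-commencement date; E is treated as recorded Sep 10, 2020, the work-commencement date.
As a condominium assessment lien, D is senior to every other lien.
Ordering the rest by effective date: A (Feb 25, 2019), B (Apr 26, 2019), F (Sep 7, 2019), G (Jul 12, 2020), E (Sep 10, 2020), C (Jul 23, 2021).
B would otherwise be senior to E, so under the subordination agreement B and E exchange positions.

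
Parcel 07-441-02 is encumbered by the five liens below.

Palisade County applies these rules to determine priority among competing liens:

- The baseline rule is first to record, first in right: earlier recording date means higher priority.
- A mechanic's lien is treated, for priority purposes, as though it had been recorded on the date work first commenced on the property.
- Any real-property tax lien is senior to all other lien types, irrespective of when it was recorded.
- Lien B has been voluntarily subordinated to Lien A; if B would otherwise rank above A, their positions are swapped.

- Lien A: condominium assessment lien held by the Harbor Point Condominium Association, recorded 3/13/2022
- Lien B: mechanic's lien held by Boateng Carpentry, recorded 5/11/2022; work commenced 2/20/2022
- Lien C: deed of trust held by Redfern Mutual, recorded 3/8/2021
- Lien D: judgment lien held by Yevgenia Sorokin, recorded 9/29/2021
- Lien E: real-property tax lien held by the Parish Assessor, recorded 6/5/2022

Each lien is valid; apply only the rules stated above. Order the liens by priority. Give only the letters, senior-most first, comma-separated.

E, C, D, A, B

Effective dates after the stated exceptions: B's effective date is 2/20/2022, when work began.
E is a real-property tax lien, so it outranks all other liens regardless of date.
Ordering the rest by effective date: C (3/8/2021), D (9/29/2021), B (2/20/2022), A (3/13/2022).
The subordination applies — B was senior to A — so B and A swap.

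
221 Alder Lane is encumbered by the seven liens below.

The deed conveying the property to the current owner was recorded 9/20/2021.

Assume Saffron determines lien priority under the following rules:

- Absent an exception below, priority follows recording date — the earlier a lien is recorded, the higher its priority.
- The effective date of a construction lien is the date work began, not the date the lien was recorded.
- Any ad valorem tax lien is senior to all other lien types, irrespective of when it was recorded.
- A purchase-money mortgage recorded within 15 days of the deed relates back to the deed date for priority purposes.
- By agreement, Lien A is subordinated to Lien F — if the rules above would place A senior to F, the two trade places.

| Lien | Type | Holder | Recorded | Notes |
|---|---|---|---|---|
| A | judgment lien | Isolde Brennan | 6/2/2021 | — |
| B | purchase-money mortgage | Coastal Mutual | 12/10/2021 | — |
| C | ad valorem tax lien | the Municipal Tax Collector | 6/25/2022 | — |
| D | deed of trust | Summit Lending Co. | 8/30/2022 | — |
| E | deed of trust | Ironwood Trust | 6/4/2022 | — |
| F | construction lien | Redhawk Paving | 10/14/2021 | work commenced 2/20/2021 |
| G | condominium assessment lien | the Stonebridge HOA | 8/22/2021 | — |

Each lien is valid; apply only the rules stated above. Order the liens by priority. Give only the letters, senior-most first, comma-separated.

Effective dates: B missed the 15-day window (81 days after the deed), so its recording date stands; F relates back to 2/20/2021 (work commenced).
C is an ad valorem tax lien and takes priority over every other lien.
Ordering the rest by effective date: F (2/20/2021), A (6/2/2021), G (8/22/2021), B (12/10/2021), E (6/4/2022), D (8/30/2022).
Since A is not senior to F, the subordination leaves the order unchanged.

C, F, A, G, B, E, D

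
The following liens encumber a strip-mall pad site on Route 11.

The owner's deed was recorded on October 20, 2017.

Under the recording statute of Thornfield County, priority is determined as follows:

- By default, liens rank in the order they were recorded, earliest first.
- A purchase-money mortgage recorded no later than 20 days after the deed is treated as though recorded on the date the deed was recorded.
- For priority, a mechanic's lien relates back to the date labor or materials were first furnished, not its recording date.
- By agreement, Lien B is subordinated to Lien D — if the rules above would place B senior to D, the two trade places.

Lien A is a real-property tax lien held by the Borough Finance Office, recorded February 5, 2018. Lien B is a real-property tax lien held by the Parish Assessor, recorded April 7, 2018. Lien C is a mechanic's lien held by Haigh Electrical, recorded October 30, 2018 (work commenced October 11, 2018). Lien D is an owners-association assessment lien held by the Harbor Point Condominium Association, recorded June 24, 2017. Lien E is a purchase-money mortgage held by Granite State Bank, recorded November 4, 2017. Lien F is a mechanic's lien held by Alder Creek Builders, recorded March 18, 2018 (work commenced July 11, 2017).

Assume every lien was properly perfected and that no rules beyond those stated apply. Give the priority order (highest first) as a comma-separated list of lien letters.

D, F, E, A, B, C

First, effective dates: C is treated as recorded October 11, 2018, the work-commencement date; E's effective date is the deed date, October 20, 2017; F relates back to July 11, 2017 (work commenced).
By effective date: D (June 24, 2017), F (July 11, 2017), E (October 20, 2017), A (February 5, 2018), B (April 7, 2018), C (October 11, 2018).
Since B is not senior to D, the subordination leaves the order unchanged.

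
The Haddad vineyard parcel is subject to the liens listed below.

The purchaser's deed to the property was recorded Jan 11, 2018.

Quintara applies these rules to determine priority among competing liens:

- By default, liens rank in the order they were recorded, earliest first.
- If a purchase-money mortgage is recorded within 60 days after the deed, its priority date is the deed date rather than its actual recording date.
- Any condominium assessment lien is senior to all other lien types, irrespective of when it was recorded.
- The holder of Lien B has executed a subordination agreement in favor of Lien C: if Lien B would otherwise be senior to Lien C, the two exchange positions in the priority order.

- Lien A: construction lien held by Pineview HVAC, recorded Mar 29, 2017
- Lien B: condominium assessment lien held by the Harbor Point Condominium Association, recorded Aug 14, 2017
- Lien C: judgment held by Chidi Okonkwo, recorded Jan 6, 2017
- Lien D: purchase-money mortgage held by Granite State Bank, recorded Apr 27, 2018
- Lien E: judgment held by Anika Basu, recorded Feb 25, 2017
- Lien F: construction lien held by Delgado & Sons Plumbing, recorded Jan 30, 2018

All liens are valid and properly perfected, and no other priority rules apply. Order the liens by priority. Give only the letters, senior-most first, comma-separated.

C, B, E, A, F, D

First, effective dates: D was recorded 106 days after the deed — beyond 60 days — so no relation-back applies.
B is a condominium assessment lien and takes priority over every other lien.
Among the remaining liens, by effective date: C (Jan 6, 2017), E (Feb 25, 2017), A (Mar 29, 2017), F (Jan 30, 2018), D (Apr 27, 2018).
The subordination applies — B was senior to C — so B and C swap.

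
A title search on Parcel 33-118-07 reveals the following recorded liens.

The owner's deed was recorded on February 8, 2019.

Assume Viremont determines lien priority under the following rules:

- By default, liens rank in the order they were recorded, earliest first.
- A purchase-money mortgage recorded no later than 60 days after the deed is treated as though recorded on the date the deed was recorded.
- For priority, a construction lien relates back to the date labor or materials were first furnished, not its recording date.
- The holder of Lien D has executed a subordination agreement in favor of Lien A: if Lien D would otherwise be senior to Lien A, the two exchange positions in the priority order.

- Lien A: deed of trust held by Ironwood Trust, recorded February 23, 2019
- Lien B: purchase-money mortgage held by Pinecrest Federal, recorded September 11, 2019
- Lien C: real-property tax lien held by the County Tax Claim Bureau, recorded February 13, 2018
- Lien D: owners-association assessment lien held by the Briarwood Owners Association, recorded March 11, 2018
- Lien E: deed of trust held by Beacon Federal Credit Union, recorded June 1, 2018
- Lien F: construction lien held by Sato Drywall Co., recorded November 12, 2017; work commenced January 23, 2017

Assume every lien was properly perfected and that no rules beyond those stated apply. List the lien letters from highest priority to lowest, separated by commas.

Effective dates: B was recorded 215 days after the deed, outside the 60-day window, so it keeps its recording date; F is treated as recorded January 23, 2017, the work-commencement date.
Sorted by effective date: F (January 23, 2017), C (February 13, 2018), D (March 11, 2018), E (June 1, 2018), A (February 23, 2019), B (September 11, 2019).
D would otherwise be senior to A, so under the subordination agreement D and A exchange positions.

F, C, A, E, D, B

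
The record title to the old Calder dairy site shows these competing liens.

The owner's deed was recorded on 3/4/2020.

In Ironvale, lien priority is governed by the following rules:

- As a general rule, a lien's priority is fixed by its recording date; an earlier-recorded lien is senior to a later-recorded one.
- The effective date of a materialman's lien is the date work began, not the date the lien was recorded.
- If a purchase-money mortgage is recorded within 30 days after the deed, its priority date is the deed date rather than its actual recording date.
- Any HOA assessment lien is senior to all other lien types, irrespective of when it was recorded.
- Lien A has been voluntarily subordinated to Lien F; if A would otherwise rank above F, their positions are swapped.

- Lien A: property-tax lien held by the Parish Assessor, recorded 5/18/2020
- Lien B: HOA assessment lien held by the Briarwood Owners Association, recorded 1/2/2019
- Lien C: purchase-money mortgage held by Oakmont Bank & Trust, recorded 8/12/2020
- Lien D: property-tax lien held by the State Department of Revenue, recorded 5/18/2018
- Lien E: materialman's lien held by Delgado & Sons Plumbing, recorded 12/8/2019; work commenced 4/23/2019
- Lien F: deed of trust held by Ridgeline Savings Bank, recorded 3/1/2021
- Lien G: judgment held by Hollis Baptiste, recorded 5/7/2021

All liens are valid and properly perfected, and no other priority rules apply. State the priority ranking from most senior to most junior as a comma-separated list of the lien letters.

Effective dates: C was recorded 161 days after the deed, outside the 30-day window, so it keeps its recording date; E is treated as recorded 4/23/2019, the work-commencement date.
B, as an HOA assessment lien, has superpriority and ranks first.
Remaining liens by effective date: D (5/18/2018), E (4/23/2019), A (5/18/2020), C (8/12/2020), F (3/1/2021), G (5/7/2021).
The subordination applies — A was senior to F — so A and F swap.

B, D, E, F, C, A, G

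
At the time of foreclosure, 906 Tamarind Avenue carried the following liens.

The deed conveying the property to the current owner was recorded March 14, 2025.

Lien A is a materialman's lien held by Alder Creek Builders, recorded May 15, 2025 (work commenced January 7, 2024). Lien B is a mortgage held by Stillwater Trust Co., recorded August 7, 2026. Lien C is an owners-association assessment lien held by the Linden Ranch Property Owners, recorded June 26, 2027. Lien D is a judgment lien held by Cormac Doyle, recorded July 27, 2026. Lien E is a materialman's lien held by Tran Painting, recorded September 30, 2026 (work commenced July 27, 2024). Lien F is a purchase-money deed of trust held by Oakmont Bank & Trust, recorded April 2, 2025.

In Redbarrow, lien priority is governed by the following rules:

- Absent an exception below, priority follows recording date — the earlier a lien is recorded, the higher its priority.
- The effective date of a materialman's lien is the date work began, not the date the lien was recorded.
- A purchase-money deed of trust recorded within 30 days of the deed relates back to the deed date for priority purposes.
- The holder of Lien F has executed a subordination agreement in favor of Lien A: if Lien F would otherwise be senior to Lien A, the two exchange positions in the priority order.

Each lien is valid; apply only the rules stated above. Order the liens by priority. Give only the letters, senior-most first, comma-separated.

A, E, F, D, B, C

Adjusting effective dates: A is treated as recorded January 7, 2024, the work-commencement date; E is treated as recorded July 27, 2024, the work-commencement date; F was recorded within the 30-day window, so its effective date is the deed date March 14, 2025.
By effective date, earliest first: A (January 7, 2024), E (July 27, 2024), F (March 14, 2025), D (July 27, 2026), B (August 7, 2026), C (June 26, 2027).
F already ranks below A; the subordination has no effect.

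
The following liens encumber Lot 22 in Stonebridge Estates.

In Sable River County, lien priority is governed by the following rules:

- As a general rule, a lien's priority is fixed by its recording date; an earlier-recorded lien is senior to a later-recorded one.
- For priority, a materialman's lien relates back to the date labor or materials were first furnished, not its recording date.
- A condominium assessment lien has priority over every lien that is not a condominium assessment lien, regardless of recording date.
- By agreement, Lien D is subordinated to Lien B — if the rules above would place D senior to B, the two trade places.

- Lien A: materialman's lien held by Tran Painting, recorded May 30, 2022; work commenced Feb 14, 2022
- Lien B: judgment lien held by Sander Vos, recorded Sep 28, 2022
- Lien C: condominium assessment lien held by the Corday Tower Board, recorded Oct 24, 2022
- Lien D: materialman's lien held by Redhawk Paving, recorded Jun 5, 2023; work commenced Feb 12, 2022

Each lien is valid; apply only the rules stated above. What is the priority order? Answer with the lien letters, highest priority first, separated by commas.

C, B, A, D

First, effective dates: A's effective date is Feb 14, 2022, when work began; D relates back to Feb 12, 2022 (work commenced).
As a condominium assessment lien, C is senior to every other lien.
Ordering the rest by effective date: D (Feb 12, 2022), A (Feb 14, 2022), B (Sep 28, 2022).
D is senior to B before the subordination, so the two trade places.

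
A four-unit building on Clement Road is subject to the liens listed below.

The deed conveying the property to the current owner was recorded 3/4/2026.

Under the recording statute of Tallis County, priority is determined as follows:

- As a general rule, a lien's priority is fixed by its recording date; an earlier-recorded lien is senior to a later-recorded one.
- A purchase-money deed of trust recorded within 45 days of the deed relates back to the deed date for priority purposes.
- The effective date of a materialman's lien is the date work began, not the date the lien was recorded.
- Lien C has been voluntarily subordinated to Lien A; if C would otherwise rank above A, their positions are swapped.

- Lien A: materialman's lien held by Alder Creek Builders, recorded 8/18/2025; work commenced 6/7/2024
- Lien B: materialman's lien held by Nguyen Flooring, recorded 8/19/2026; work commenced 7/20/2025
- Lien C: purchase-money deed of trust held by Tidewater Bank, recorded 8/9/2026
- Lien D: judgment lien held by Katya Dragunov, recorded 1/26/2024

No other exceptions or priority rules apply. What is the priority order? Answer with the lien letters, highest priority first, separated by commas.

Effective dates: A's effective date is 6/7/2024, when work began; B is treated as recorded 7/20/2025, the work-commencement date; C was recorded 158 days after the deed — beyond 45 days — so no relation-back applies.
By effective date, earliest first: D (1/26/2024), A (6/7/2024), B (7/20/2025), C (8/9/2026).
Since C is not senior to A, the subordination leaves the order unchanged.

D, A, B, C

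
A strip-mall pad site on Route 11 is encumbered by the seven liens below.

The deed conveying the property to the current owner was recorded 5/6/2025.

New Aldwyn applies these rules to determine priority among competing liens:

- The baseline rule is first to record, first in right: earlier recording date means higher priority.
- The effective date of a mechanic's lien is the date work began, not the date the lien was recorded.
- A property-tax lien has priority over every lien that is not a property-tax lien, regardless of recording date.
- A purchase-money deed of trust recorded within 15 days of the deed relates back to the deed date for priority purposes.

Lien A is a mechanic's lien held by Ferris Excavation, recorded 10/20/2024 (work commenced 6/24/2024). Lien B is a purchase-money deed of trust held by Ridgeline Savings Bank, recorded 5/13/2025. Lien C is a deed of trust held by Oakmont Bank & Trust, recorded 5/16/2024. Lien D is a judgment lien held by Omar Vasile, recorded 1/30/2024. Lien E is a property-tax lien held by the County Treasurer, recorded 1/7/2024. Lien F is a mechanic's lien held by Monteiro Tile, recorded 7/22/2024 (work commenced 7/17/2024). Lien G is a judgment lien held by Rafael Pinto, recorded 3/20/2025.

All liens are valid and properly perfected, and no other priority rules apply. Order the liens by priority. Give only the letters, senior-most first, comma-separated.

E, D, C, A, F, G, B

Effective dates after the stated exceptions: A's effective date is 6/24/2024, when work began; B's effective date is the deed date, 5/6/2025; F relates back to 7/17/2024 (work commenced).
E is a property-tax lien, so it outranks all other liens regardless of date.
Remaining liens by effective date: D (1/30/2024), C (5/16/2024), A (6/24/2024), F (7/17/2024), G (3/20/2025), B (5/6/2025).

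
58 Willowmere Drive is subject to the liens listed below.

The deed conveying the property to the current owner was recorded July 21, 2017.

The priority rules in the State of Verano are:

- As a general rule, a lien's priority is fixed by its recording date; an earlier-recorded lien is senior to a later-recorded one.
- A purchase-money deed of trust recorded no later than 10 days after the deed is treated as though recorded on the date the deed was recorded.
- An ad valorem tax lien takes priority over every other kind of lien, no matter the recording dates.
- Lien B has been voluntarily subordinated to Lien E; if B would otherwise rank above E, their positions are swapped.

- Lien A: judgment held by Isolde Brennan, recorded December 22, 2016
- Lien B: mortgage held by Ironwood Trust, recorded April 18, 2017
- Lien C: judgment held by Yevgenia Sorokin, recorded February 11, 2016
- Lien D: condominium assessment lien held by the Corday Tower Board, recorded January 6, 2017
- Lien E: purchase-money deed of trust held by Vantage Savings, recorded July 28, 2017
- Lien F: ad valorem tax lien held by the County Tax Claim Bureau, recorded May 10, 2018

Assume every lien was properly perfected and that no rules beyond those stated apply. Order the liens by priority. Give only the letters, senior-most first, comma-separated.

F, C, A, D, E, B

Adjusting effective dates: E's effective date is the deed date, July 21, 2017.
F is an ad valorem tax lien, so it outranks all other liens regardless of date.
Remaining liens by effective date: C (February 11, 2016), A (December 22, 2016), D (January 6, 2017), B (April 18, 2017), E (July 21, 2017).
The subordination applies — B was senior to E — so B and E swap.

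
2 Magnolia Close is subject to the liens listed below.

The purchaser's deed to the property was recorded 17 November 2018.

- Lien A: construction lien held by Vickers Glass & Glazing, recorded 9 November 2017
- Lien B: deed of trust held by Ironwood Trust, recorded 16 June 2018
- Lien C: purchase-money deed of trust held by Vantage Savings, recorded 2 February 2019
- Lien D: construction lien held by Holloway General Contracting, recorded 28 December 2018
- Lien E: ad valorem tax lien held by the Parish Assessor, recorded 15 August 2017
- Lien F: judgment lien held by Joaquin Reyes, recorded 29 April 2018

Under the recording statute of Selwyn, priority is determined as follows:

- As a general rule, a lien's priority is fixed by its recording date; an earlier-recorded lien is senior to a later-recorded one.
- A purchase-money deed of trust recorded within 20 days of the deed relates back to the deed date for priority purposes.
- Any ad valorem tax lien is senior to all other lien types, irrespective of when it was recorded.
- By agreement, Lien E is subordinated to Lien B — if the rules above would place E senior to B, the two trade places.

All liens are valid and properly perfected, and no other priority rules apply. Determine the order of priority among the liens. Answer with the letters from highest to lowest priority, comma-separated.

Effective dates: C missed the 20-day window (77 days after the deed), so its recording date stands.
E is an ad valorem tax lien, so it outranks all other liens regardless of date.
Remaining liens by effective date: A (9 November 2017), F (29 April 2018), B (16 June 2018), D (28 December 2018), C (2 February 2019).
The subordination applies — E was senior to B — so E and B swap.

B, A, F, E, D, C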